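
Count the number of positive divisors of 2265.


2265 = 3^1 × 5^1 × 151^1
d(2265) = (1+1) × (1+1) × (1+1) = 8

8 divisors


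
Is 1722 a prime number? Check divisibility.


1722 / 2 = 861 (exact division)
1722 is NOT prime.

No, 1722 is not prime


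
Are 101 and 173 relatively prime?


Euclidean algorithm:
173 = 1 * 101 + 72
101 = 1 * 72 + 29
72 = 2 * 29 + 14
29 = 2 * 14 + 1
14 = 14 * 1 + 0
GCD(101, 173) = 1

Yes, coprime (GCD = 1)


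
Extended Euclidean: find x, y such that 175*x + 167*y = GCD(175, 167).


Tabular extended Euclidean (each row: r = 175*s + 167*t):
r=175, s=1, t=0
r=167, s=0, t=1
q=1: r=8, s=1, t=-1   [175*(1) + 167*(-1) = 8]
q=20: r=7, s=-20, t=21   [175*(-20) + 167*(21) = 7]
q=1: r=1, s=21, t=-22   [175*(21) + 167*(-22) = 1]
q=7: r=0, s=-167, t=175   [175*(-167) + 167*(175) = 0]
GCD = 1; from the row with r=1: x=21, y=-22
Check: 175*(21) + 167*(-22) = 3675 - 3674 = 1

GCD = 1, x = 21, y = -22


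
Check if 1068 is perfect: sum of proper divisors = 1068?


Proper divisors of 1068: 1, 2, 3, 4, 6, 12, 89, 178, 267, 356, 534
Sum = 1 + 2 + 3 + 4 + 6 + 12 + 89 + 178 + 267 + 356 + 534 = 1452

No, 1068 is not perfect (1452 ≠ 1068)


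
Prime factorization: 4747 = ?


4747 / 47 = 101
101 / 101 = 1
4747 = 47 × 101


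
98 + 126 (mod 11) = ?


98 + 126 = 224
224 mod 11 = 4


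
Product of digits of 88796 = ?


8 × 8 × 7 × 9 × 6 = 24192


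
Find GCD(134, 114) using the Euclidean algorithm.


134 = 1 * 114 + 20
114 = 5 * 20 + 14
20 = 1 * 14 + 6
14 = 2 * 6 + 2
6 = 3 * 2 + 0
GCD = 2


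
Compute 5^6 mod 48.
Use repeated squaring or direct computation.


5^1 mod 48 = 5
5^2 mod 48 = 25
5^3 mod 48 = 29
5^4 mod 48 = 1
5^5 mod 48 = 5
5^6 mod 48 = 25


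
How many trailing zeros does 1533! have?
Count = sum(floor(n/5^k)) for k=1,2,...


floor(1533/5) = 306
floor(1533/25) = 61
floor(1533/125) = 12
floor(1533/625) = 2
Total = 381

381 trailing zeros


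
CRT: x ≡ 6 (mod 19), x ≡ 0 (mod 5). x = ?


M = 19*5 = 95
M1 = M/19 = 5, M2 = M/5 = 19
M1^(-1) mod 19 = 4, M2^(-1) mod 5 = 4
x = 6*5*4 + 0*19*4 = 120
120 mod 95 = 25
Check: 25 mod 19 = 6 ✓, 25 mod 5 = 0 ✓

x ≡ 25 (mod 95)


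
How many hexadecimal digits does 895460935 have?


895460935 in base 16 = 355FA647
Number of digits = 8

8 digits (base 16)


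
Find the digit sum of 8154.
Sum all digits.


8 + 1 + 5 + 4 = 18


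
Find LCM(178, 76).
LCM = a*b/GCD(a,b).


GCD(178, 76) = 2
LCM = 178*76/2 = 13528/2 = 6764

LCM = 6764


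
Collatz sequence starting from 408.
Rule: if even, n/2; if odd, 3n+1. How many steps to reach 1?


408 → 204 → 102 → 51 → 154 → 77 → 232 → 116 → 58 → 29 → 88 → 44 → 22 → 11 → 34 → 17 → 52 → 26 → 13 → 40 → 20 → 10 → 5 → 16 → 8 → 4 → 2 → 1
Total steps = 27

27 steps


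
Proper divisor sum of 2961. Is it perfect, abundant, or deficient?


Proper divisors: 1, 3, 7, 9, 21, 47, 63, 141, 329, 423, 987
Sum = 1 + 3 + 7 + 9 + 21 + 47 + 63 + 141 + 329 + 423 + 987 = 2031
2031 < 2961 → deficient

s(2961) = 2031 (deficient)


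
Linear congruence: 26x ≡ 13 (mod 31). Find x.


GCD(26, 31) = 1, unique solution
a^(-1) mod 31 = 6
x = 6 * 13 mod 31 = 16

x ≡ 16 (mod 31)


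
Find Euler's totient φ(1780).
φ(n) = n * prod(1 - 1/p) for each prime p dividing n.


1780 = 2^2 × 5 × 89
Prime factors: 2, 5, 89
φ(1780) = 1780 × (1-1/2) × (1-1/5) × (1-1/89)
= 1780 × 1/2 × 4/5 × 88/89 = 704

φ(1780) = 704


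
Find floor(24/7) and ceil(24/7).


24/7 = 3.4286
floor = 3
ceil = 4

floor = 3, ceil = 4


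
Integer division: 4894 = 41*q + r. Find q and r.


4894 = 41 * 119 + 15
Check: 4879 + 15 = 4894

q = 119, r = 15


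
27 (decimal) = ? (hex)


27 (base 10) = 27 (decimal)
27 (decimal) = 1B (base 16)


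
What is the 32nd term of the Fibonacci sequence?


Sequence: 1, 1, 2, 3, 5, 8, 13, 21, 34, 55, 89, 144, 233, 377, 610, 987, 1597, 2584, 4181, 6765, 10946, 17711, 28657, 46368, 75025, 121393, 196418, 317811, 514229, 832040, 1346269, 2178309
F(32) = 2178309


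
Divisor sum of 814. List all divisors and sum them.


Divisors of 814: 1, 2, 11, 22, 37, 74, 407, 814
Sum = 1 + 2 + 11 + 22 + 37 + 74 + 407 + 814 = 1368

σ(814) = 1368


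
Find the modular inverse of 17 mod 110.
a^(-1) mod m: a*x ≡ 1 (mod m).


Use the extended Euclidean algorithm on (110, 17); each row r = 110*s + 17*t:
r=110, s=1, t=0
r=17, s=0, t=1
q=6: r=8, s=1, t=-6   [110*(1) + 17*(-6) = 8]
q=2: r=1, s=-2, t=13   [110*(-2) + 17*(13) = 1]
q=8: r=0, s=17, t=-110   [110*(17) + 17*(-110) = 0]
GCD = 1 with t = 13, so 17*(13) ≡ 1 (mod 110)
Inverse = 13 mod 110 = 13
Check: 17 * 13 = 221 ≡ 1 (mod 110)

17^(-1) ≡ 13 (mod 110)


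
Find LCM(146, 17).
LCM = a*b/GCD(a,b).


GCD(146, 17) = 1
LCM = 146*17/1 = 2482/1 = 2482

LCM = 2482


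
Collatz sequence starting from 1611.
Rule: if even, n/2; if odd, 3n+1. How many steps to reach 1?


1611 → 4834 → 2417 → 7252 → 3626 → 1813 → 5440 → 2720 → 1360 → 680 → 340 → 170 → 85 → 256 → 128 → 64 → 32 → 16 → 8 → 4 → 2 → 1
Total steps = 21

21 steps


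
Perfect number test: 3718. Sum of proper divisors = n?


Proper divisors of 3718: 1, 2, 11, 13, 22, 26, 143, 169, 286, 338, 1859
Sum = 1 + 2 + 11 + 13 + 22 + 26 + 143 + 169 + 286 + 338 + 1859 = 2870

No, 3718 is not perfect (2870 ≠ 3718)


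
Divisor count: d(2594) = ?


2594 = 2^1 × 1297^1
d(2594) = (1+1) × (1+1) = 4

4 divisors


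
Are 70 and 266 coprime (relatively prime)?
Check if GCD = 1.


Euclidean algorithm:
266 = 3 * 70 + 56
70 = 1 * 56 + 14
56 = 4 * 14 + 0
GCD(70, 266) = 14

No, not coprime (GCD = 14)


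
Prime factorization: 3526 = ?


3526 / 2 = 1763
1763 / 41 = 43
43 / 43 = 1
3526 = 2 × 41 × 43


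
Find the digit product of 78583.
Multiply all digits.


7 × 8 × 5 × 8 × 3 = 6720


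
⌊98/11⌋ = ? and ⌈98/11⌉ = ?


98/11 = 8.9091
floor = 8
ceil = 9

floor = 8, ceil = 9


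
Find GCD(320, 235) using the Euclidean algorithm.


320 = 1 * 235 + 85
235 = 2 * 85 + 65
85 = 1 * 65 + 20
65 = 3 * 20 + 5
20 = 4 * 5 + 0
GCD = 5


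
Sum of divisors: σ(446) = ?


Divisors of 446: 1, 2, 223, 446
Sum = 1 + 2 + 223 + 446 = 672

σ(446) = 672


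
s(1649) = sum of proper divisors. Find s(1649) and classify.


Proper divisors: 1, 17, 97
Sum = 1 + 17 + 97 = 115
115 < 1649 → deficient

s(1649) = 115 (deficient)


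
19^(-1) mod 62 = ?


Use the extended Euclidean algorithm on (62, 19); each row r = 62*s + 19*t:
r=62, s=1, t=0
r=19, s=0, t=1
q=3: r=5, s=1, t=-3   [62*(1) + 19*(-3) = 5]
q=3: r=4, s=-3, t=10   [62*(-3) + 19*(10) = 4]
q=1: r=1, s=4, t=-13   [62*(4) + 19*(-13) = 1]
q=4: r=0, s=-19, t=62   [62*(-19) + 19*(62) = 0]
GCD = 1 with t = -13, so 19*(-13) ≡ 1 (mod 62)
Inverse = -13 mod 62 = 49
Check: 19 * 49 = 931 ≡ 1 (mod 62)

19^(-1) ≡ 49 (mod 62)


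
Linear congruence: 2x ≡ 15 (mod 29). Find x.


GCD(2, 29) = 1, unique solution
a^(-1) mod 29 = 15
x = 15 * 15 mod 29 = 22

x ≡ 22 (mod 29)


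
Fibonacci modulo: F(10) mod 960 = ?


F(k) mod 960 for k=1..10:
1, 1, 2, 3, 5, 8, 13, 21, 34, 55
F(10) mod 960 = 55


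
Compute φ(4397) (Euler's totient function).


4397 = 4397
Prime factors: 4397
φ(4397) = 4397 × (1-1/4397)
= 4397 × 4396/4397 = 4396

φ(4397) = 4396


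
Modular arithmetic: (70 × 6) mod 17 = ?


70 × 6 = 420
420 mod 17 = 12


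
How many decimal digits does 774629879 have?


774629879 has 9 digits in base 10
floor(log10(774629879)) + 1 = floor(8.8891) + 1 = 9

9 digits (base 10)


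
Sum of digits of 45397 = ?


4 + 5 + 3 + 9 + 7 = 28


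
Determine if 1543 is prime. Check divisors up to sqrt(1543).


Check divisors up to sqrt(1543) = 39.2810
No divisors found.
1543 is prime.

Yes, 1543 is prime


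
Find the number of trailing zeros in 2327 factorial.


floor(2327/5) = 465
floor(2327/25) = 93
floor(2327/125) = 18
floor(2327/625) = 3
Total = 579

579 trailing zeros


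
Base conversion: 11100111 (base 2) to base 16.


11100111 (base 2) = 231 (decimal)
231 (decimal) = E7 (base 16)


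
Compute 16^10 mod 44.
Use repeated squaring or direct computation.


16^1 mod 44 = 16
16^2 mod 44 = 36
16^3 mod 44 = 4
16^4 mod 44 = 20
16^5 mod 44 = 12
16^6 mod 44 = 16
16^7 mod 44 = 36
16^8 mod 44 = 4
16^9 mod 44 = 20
16^10 mod 44 = 12


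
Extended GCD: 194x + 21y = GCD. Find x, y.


Tabular extended Euclidean (each row: r = 194*s + 21*t):
r=194, s=1, t=0
r=21, s=0, t=1
q=9: r=5, s=1, t=-9   [194*(1) + 21*(-9) = 5]
q=4: r=1, s=-4, t=37   [194*(-4) + 21*(37) = 1]
q=5: r=0, s=21, t=-194   [194*(21) + 21*(-194) = 0]
GCD = 1; from the row with r=1: x=-4, y=37
Check: 194*(-4) + 21*(37) = -776 + 777 = 1

GCD = 1, x = -4, y = 37


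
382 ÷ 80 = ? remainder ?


382 = 80 * 4 + 62
Check: 320 + 62 = 382

q = 4, r = 62


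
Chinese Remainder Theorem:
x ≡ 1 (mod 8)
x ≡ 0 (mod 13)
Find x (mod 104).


M = 8*13 = 104
M1 = M/8 = 13, M2 = M/13 = 8
M1^(-1) mod 8 = 5, M2^(-1) mod 13 = 5
x = 1*13*5 + 0*8*5 = 65
65 mod 104 = 65
Check: 65 mod 8 = 1 ✓, 65 mod 13 = 0 ✓

x ≡ 65 (mod 104)


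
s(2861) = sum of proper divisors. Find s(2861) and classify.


Proper divisors: 1
Sum = 1 = 1
1 < 2861 → deficient

s(2861) = 1 (deficient)


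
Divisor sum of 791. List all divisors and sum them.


Divisors of 791: 1, 7, 113, 791
Sum = 1 + 7 + 113 + 791 = 912

σ(791) = 912


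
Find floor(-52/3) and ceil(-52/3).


-52/3 = -17.3333
floor = -18
ceil = -17

floor = -18, ceil = -17


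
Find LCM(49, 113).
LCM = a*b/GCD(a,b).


GCD(49, 113) = 1
LCM = 49*113/1 = 5537/1 = 5537

LCM = 5537


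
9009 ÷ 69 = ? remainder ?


9009 = 69 * 130 + 39
Check: 8970 + 39 = 9009

q = 130, r = 39


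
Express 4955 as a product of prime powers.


4955 / 5 = 991
991 / 991 = 1
4955 = 5 × 991


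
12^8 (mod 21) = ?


12^1 mod 21 = 12
12^2 mod 21 = 18
12^3 mod 21 = 6
12^4 mod 21 = 9
12^5 mod 21 = 3
12^6 mod 21 = 15
12^7 mod 21 = 12
12^8 mod 21 = 18


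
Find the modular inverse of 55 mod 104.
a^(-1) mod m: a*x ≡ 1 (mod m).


Use the extended Euclidean algorithm on (104, 55); each row r = 104*s + 55*t:
r=104, s=1, t=0
r=55, s=0, t=1
q=1: r=49, s=1, t=-1   [104*(1) + 55*(-1) = 49]
q=1: r=6, s=-1, t=2   [104*(-1) + 55*(2) = 6]
q=8: r=1, s=9, t=-17   [104*(9) + 55*(-17) = 1]
q=6: r=0, s=-55, t=104   [104*(-55) + 55*(104) = 0]
GCD = 1 with t = -17, so 55*(-17) ≡ 1 (mod 104)
Inverse = -17 mod 104 = 87
Check: 55 * 87 = 4785 ≡ 1 (mod 104)

55^(-1) ≡ 87 (mod 104)


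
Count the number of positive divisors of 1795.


1795 = 5^1 × 359^1
d(1795) = (1+1) × (1+1) = 4

4 divisors


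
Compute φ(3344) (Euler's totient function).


3344 = 2^4 × 11 × 19
Prime factors: 2, 11, 19
φ(3344) = 3344 × (1-1/2) × (1-1/11) × (1-1/19)
= 3344 × 1/2 × 10/11 × 18/19 = 1440

φ(3344) = 1440


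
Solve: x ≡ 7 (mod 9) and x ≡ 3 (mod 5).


M = 9*5 = 45
M1 = M/9 = 5, M2 = M/5 = 9
M1^(-1) mod 9 = 2, M2^(-1) mod 5 = 4
x = 7*5*2 + 3*9*4 = 178
178 mod 45 = 43
Check: 43 mod 9 = 7 ✓, 43 mod 5 = 3 ✓

x ≡ 43 (mod 45)


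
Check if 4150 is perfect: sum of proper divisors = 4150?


Proper divisors of 4150: 1, 2, 5, 10, 25, 50, 83, 166, 415, 830, 2075
Sum = 1 + 2 + 5 + 10 + 25 + 50 + 83 + 166 + 415 + 830 + 2075 = 3662

No, 4150 is not perfect (3662 ≠ 4150)


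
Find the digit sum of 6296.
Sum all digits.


6 + 2 + 9 + 6 = 23


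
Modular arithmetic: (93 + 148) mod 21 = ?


93 + 148 = 241
241 mod 21 = 10


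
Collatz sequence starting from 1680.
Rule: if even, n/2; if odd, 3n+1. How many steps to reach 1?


1680 → 840 → 420 → 210 → 105 → 316 → 158 → 79 → 238 → 119 → 358 → 179 → 538 → 269 → 808 → 404 → 202 → 101 → 304 → 152 → 76 → 38 → 19 → 58 → 29 → 88 → 44 → 22 → 11 → 34 → 17 → 52 → 26 → 13 → 40 → 20 → 10 → 5 → 16 → 8 → 4 → 2 → 1
Total steps = 42

42 steps


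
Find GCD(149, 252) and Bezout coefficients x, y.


Tabular extended Euclidean (each row: r = 149*s + 252*t):
r=149, s=1, t=0
r=252, s=0, t=1
q=0: r=149, s=1, t=0   [149*(1) + 252*(0) = 149]
q=1: r=103, s=-1, t=1   [149*(-1) + 252*(1) = 103]
q=1: r=46, s=2, t=-1   [149*(2) + 252*(-1) = 46]
q=2: r=11, s=-5, t=3   [149*(-5) + 252*(3) = 11]
q=4: r=2, s=22, t=-13   [149*(22) + 252*(-13) = 2]
q=5: r=1, s=-115, t=68   [149*(-115) + 252*(68) = 1]
q=2: r=0, s=252, t=-149   [149*(252) + 252*(-149) = 0]
GCD = 1; from the row with r=1: x=-115, y=68
Check: 149*(-115) + 252*(68) = -17135 + 17136 = 1

GCD = 1, x = -115, y = 68


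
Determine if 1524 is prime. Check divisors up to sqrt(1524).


1524 / 2 = 762 (exact division)
1524 is NOT prime.

No, 1524 is not prime


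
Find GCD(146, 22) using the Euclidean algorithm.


146 = 6 * 22 + 14
22 = 1 * 14 + 8
14 = 1 * 8 + 6
8 = 1 * 6 + 2
6 = 3 * 2 + 0
GCD = 2


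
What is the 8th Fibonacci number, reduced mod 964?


F(k) mod 964 for k=1..8:
1, 1, 2, 3, 5, 8, 13, 21
F(8) mod 964 = 21


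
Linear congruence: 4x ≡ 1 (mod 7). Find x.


GCD(4, 7) = 1, unique solution
a^(-1) mod 7 = 2
x = 2 * 1 mod 7 = 2

x ≡ 2 (mod 7)


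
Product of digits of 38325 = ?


3 × 8 × 3 × 2 × 5 = 720


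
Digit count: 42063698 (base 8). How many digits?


42063698 in base 8 = 240353522
Number of digits = 9

9 digits (base 8)


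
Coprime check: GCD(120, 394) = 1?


Euclidean algorithm:
394 = 3 * 120 + 34
120 = 3 * 34 + 18
34 = 1 * 18 + 16
18 = 1 * 16 + 2
16 = 8 * 2 + 0
GCD(120, 394) = 2

No, not coprime (GCD = 2)


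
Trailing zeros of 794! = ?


floor(794/5) = 158
floor(794/25) = 31
floor(794/125) = 6
floor(794/625) = 1
Total = 196

196 trailing zeros


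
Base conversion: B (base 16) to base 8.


B (base 16) = 11 (decimal)
11 (decimal) = 13 (base 8)


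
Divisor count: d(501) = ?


501 = 3^1 × 167^1
d(501) = (1+1) × (1+1) = 4

4 divisors


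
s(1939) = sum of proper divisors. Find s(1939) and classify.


Proper divisors: 1, 7, 277
Sum = 1 + 7 + 277 = 285
285 < 1939 → deficient

s(1939) = 285 (deficient)


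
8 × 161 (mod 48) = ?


8 × 161 = 1288
1288 mod 48 = 40


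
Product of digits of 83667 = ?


8 × 3 × 6 × 6 × 7 = 6048


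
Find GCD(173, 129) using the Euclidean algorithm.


173 = 1 * 129 + 44
129 = 2 * 44 + 41
44 = 1 * 41 + 3
41 = 13 * 3 + 2
3 = 1 * 2 + 1
2 = 2 * 1 + 0
GCD = 1


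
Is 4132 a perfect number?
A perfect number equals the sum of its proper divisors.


Proper divisors of 4132: 1, 2, 4, 1033, 2066
Sum = 1 + 2 + 4 + 1033 + 2066 = 3106

No, 4132 is not perfect (3106 ≠ 4132)


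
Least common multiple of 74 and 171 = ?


GCD(74, 171) = 1
LCM = 74*171/1 = 12654/1 = 12654

LCM = 12654


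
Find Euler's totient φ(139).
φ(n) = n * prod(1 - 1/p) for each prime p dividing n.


139 = 139
Prime factors: 139
φ(139) = 139 × (1-1/139)
= 139 × 138/139 = 138

φ(139) = 138


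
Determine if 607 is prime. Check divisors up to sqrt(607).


Check divisors up to sqrt(607) = 24.6374
No divisors found.
607 is prime.

Yes, 607 is prime


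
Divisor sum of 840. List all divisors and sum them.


Divisors of 840: 1, 2, 3, 4, 5, 6, 7, 8, 10, 12, 14, 15, 20, 21, 24, 28, 30, 35, 40, 42, 56, 60, 70, 84, 105, 120, 140, 168, 210, 280, 420, 840
Sum = 1 + 2 + 3 + 4 + 5 + 6 + 7 + 8 + 10 + 12 + 14 + 15 + 20 + 21 + 24 + 28 + 30 + 35 + 40 + 42 + 56 + 60 + 70 + 84 + 105 + 120 + 140 + 168 + 210 + 280 + 420 + 840 = 2880

σ(840) = 2880


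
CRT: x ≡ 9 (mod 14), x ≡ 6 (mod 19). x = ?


M = 14*19 = 266
M1 = M/14 = 19, M2 = M/19 = 14
M1^(-1) mod 14 = 3, M2^(-1) mod 19 = 15
x = 9*19*3 + 6*14*15 = 1773
1773 mod 266 = 177
Check: 177 mod 14 = 9 ✓, 177 mod 19 = 6 ✓

x ≡ 177 (mod 266)


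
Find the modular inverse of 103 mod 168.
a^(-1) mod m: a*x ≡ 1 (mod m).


Use the extended Euclidean algorithm on (168, 103); each row r = 168*s + 103*t:
r=168, s=1, t=0
r=103, s=0, t=1
q=1: r=65, s=1, t=-1   [168*(1) + 103*(-1) = 65]
q=1: r=38, s=-1, t=2   [168*(-1) + 103*(2) = 38]
q=1: r=27, s=2, t=-3   [168*(2) + 103*(-3) = 27]
q=1: r=11, s=-3, t=5   [168*(-3) + 103*(5) = 11]
q=2: r=5, s=8, t=-13   [168*(8) + 103*(-13) = 5]
q=2: r=1, s=-19, t=31   [168*(-19) + 103*(31) = 1]
q=5: r=0, s=103, t=-168   [168*(103) + 103*(-168) = 0]
GCD = 1 with t = 31, so 103*(31) ≡ 1 (mod 168)
Inverse = 31 mod 168 = 31
Check: 103 * 31 = 3193 ≡ 1 (mod 168)

103^(-1) ≡ 31 (mod 168)


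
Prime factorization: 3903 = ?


3903 / 3 = 1301
1301 / 1301 = 1
3903 = 3 × 1301


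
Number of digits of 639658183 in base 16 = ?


639658183 in base 16 = 262068C7
Number of digits = 8

8 digits (base 16)


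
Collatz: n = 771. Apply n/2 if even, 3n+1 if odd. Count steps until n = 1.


771 → 2314 → 1157 → 3472 → 1736 → 868 → 434 → 217 → 652 → 326 → 163 → 490 → 245 → 736 → 368 → 184 → 92 → 46 → 23 → 70 → 35 → 106 → 53 → 160 → 80 → 40 → 20 → 10 → 5 → 16 → 8 → 4 → 2 → 1
Total steps = 33

33 steps


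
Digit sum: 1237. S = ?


1 + 2 + 3 + 7 = 13


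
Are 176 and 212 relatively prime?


Euclidean algorithm:
212 = 1 * 176 + 36
176 = 4 * 36 + 32
36 = 1 * 32 + 4
32 = 8 * 4 + 0
GCD(176, 212) = 4

No, not coprime (GCD = 4)


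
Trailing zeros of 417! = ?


floor(417/5) = 83
floor(417/25) = 16
floor(417/125) = 3
Total = 102

102 trailing zeros


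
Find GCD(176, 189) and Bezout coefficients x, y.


Tabular extended Euclidean (each row: r = 176*s + 189*t):
r=176, s=1, t=0
r=189, s=0, t=1
q=0: r=176, s=1, t=0   [176*(1) + 189*(0) = 176]
q=1: r=13, s=-1, t=1   [176*(-1) + 189*(1) = 13]
q=13: r=7, s=14, t=-13   [176*(14) + 189*(-13) = 7]
q=1: r=6, s=-15, t=14   [176*(-15) + 189*(14) = 6]
q=1: r=1, s=29, t=-27   [176*(29) + 189*(-27) = 1]
q=6: r=0, s=-189, t=176   [176*(-189) + 189*(176) = 0]
GCD = 1; from the row with r=1: x=29, y=-27
Check: 176*(29) + 189*(-27) = 5104 - 5103 = 1

GCD = 1, x = 29, y = -27


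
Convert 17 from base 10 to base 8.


17 (base 10) = 17 (decimal)
17 (decimal) = 21 (base 8)


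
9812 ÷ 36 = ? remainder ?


9812 = 36 * 272 + 20
Check: 9792 + 20 = 9812

q = 272, r = 20


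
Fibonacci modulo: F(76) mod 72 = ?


F(k) mod 72 for k=1..76:
1, 1, 2, 3, 5, 8, 13, 21, 34, 55, 17, 0, 17, 17, 34, 51, 13, 64, 5, 69, 2, 71, 1, 0, 1, 1, 2, 3, 5, 8, 13, 21, 34, 55, 17, 0, 17, 17, 34, 51, 13, 64, 5, 69, 2, 71, 1, 0, 1, 1, 2, 3, 5, 8, 13, 21, 34, 55, 17, 0, 17, 17, 34, 51, 13, 64, 5, 69, 2, 71, 1, 0, 1, 1, 2, 3
F(76) mod 72 = 3


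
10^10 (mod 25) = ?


10^1 mod 25 = 10
10^2 mod 25 = 0
10^3 mod 25 = 0
10^4 mod 25 = 0
10^5 mod 25 = 0
10^6 mod 25 = 0
10^7 mod 25 = 0
10^8 mod 25 = 0
10^9 mod 25 = 0
10^10 mod 25 = 0


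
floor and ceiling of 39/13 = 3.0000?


39/13 = 3.0000
floor = 3
ceil = 3

floor = 3, ceil = 3


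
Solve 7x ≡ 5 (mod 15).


GCD(7, 15) = 1, unique solution
a^(-1) mod 15 = 13
x = 13 * 5 mod 15 = 5

x ≡ 5 (mod 15)


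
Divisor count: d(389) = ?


389 = 389^1
d(389) = (1+1) = 2

2 divisors


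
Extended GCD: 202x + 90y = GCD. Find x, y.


Tabular extended Euclidean (each row: r = 202*s + 90*t):
r=202, s=1, t=0
r=90, s=0, t=1
q=2: r=22, s=1, t=-2   [202*(1) + 90*(-2) = 22]
q=4: r=2, s=-4, t=9   [202*(-4) + 90*(9) = 2]
q=11: r=0, s=45, t=-101   [202*(45) + 90*(-101) = 0]
GCD = 2; from the row with r=2: x=-4, y=9
Check: 202*(-4) + 90*(9) = -808 + 810 = 2

GCD = 2, x = -4, y = 9


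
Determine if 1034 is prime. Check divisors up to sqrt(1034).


1034 / 2 = 517 (exact division)
1034 is NOT prime.

No, 1034 is not prime


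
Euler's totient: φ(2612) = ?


2612 = 2^2 × 653
Prime factors: 2, 653
φ(2612) = 2612 × (1-1/2) × (1-1/653)
= 2612 × 1/2 × 652/653 = 1304

φ(2612) = 1304


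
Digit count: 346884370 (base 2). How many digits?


346884370 in base 2 = 10100101011010000100100010010
Number of digits = 29

29 digits (base 2)


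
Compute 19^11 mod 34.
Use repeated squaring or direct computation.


19^1 mod 34 = 19
19^2 mod 34 = 21
19^3 mod 34 = 25
19^4 mod 34 = 33
19^5 mod 34 = 15
19^6 mod 34 = 13
19^7 mod 34 = 9
19^8 mod 34 = 1
19^9 mod 34 = 19
19^10 mod 34 = 21
19^11 mod 34 = 25


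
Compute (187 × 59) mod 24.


187 × 59 = 11033
11033 mod 24 = 17


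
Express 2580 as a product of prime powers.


2580 / 2 = 1290
1290 / 2 = 645
645 / 3 = 215
215 / 5 = 43
43 / 43 = 1
2580 = 2^2 × 3 × 5 × 43


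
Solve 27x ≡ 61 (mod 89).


GCD(27, 89) = 1, unique solution
a^(-1) mod 89 = 33
x = 33 * 61 mod 89 = 55

x ≡ 55 (mod 89)


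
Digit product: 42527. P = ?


4 × 2 × 5 × 2 × 7 = 560


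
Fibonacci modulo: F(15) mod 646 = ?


F(k) mod 646 for k=1..15:
1, 1, 2, 3, 5, 8, 13, 21, 34, 55, 89, 144, 233, 377, 610
F(15) mod 646 = 610


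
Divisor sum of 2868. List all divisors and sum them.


Divisors of 2868: 1, 2, 3, 4, 6, 12, 239, 478, 717, 956, 1434, 2868
Sum = 1 + 2 + 3 + 4 + 6 + 12 + 239 + 478 + 717 + 956 + 1434 + 2868 = 6720

σ(2868) = 6720


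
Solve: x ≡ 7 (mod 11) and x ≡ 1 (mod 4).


M = 11*4 = 44
M1 = M/11 = 4, M2 = M/4 = 11
M1^(-1) mod 11 = 3, M2^(-1) mod 4 = 3
x = 7*4*3 + 1*11*3 = 117
117 mod 44 = 29
Check: 29 mod 11 = 7 ✓, 29 mod 4 = 1 ✓

x ≡ 29 (mod 44)


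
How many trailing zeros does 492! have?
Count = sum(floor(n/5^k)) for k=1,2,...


floor(492/5) = 98
floor(492/25) = 19
floor(492/125) = 3
Total = 120

120 trailing zeros


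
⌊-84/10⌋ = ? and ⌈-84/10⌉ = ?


-84/10 = -8.4000
floor = -9
ceil = -8

floor = -9, ceil = -8


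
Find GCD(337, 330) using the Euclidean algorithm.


337 = 1 * 330 + 7
330 = 47 * 7 + 1
7 = 7 * 1 + 0
GCD = 1


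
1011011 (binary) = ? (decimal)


1011011 (base 2) = 91 (decimal)
91 (decimal) = 91 (base 10)


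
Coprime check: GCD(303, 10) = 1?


Euclidean algorithm:
303 = 30 * 10 + 3
10 = 3 * 3 + 1
3 = 3 * 1 + 0
GCD(303, 10) = 1

Yes, coprime (GCD = 1)


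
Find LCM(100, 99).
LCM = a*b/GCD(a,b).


GCD(100, 99) = 1
LCM = 100*99/1 = 9900/1 = 9900

LCM = 9900


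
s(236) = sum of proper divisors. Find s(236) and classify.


Proper divisors: 1, 2, 4, 59, 118
Sum = 1 + 2 + 4 + 59 + 118 = 184
184 < 236 → deficient

s(236) = 184 (deficient)


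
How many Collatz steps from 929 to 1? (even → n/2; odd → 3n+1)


929 → 2788 → 1394 → 697 → 2092 → 1046 → 523 → 1570 → 785 → 2356 → 1178 → 589 → 1768 → 884 → 442 → 221 → 664 → 332 → 166 → 83 → 250 → 125 → 376 → 188 → 94 → 47 → 142 → 71 → 214 → 107 → 322 → 161 → 484 → 242 → 121 → 364 → 182 → 91 → 274 → 137 → 412 → 206 → 103 → 310 → 155 → 466 → 233 → 700 → 350 → 175 → 526 → 263 → 790 → 395 → 1186 → 593 → 1780 → 890 → 445 → 1336 → 668 → 334 → 167 → 502 → 251 → 754 → 377 → 1132 → 566 → 283 → 850 → 425 → 1276 → 638 → 319 → 958 → 479 → 1438 → 719 → 2158 → 1079 → 3238 → 1619 → 4858 → 2429 → 7288 → 3644 → 1822 → 911 → 2734 → 1367 → 4102 → 2051 → 6154 → 3077 → 9232 → 4616 → 2308 → 1154 → 577 → 1732 → 866 → 433 → 1300 → 650 → 325 → 976 → 488 → 244 → 122 → 61 → 184 → 92 → 46 → 23 → 70 → 35 → 106 → 53 → 160 → 80 → 40 → 20 → 10 → 5 → 16 → 8 → 4 → 2 → 1
Total steps = 129

129 steps


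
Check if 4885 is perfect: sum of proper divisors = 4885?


Proper divisors of 4885: 1, 5, 977
Sum = 1 + 5 + 977 = 983

No, 4885 is not perfect (983 ≠ 4885)


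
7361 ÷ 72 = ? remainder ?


7361 = 72 * 102 + 17
Check: 7344 + 17 = 7361

q = 102, r = 17


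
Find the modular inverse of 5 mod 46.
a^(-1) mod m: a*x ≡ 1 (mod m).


Use the extended Euclidean algorithm on (46, 5); each row r = 46*s + 5*t:
r=46, s=1, t=0
r=5, s=0, t=1
q=9: r=1, s=1, t=-9   [46*(1) + 5*(-9) = 1]
q=5: r=0, s=-5, t=46   [46*(-5) + 5*(46) = 0]
GCD = 1 with t = -9, so 5*(-9) ≡ 1 (mod 46)
Inverse = -9 mod 46 = 37
Check: 5 * 37 = 185 ≡ 1 (mod 46)

5^(-1) ≡ 37 (mod 46)


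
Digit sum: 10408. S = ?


1 + 0 + 4 + 0 + 8 = 13


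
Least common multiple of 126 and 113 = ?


GCD(126, 113) = 1
LCM = 126*113/1 = 14238/1 = 14238

LCM = 14238


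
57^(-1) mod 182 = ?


Use the extended Euclidean algorithm on (182, 57); each row r = 182*s + 57*t:
r=182, s=1, t=0
r=57, s=0, t=1
q=3: r=11, s=1, t=-3   [182*(1) + 57*(-3) = 11]
q=5: r=2, s=-5, t=16   [182*(-5) + 57*(16) = 2]
q=5: r=1, s=26, t=-83   [182*(26) + 57*(-83) = 1]
q=2: r=0, s=-57, t=182   [182*(-57) + 57*(182) = 0]
GCD = 1 with t = -83, so 57*(-83) ≡ 1 (mod 182)
Inverse = -83 mod 182 = 99
Check: 57 * 99 = 5643 ≡ 1 (mod 182)

57^(-1) ≡ 99 (mod 182)


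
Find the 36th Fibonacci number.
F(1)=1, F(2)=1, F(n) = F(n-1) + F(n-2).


Sequence: 1, 1, 2, 3, 5, 8, 13, 21, 34, 55, 89, 144, 233, 377, 610, 987, 1597, 2584, 4181, 6765, 10946, 17711, 28657, 46368, 75025, 121393, 196418, 317811, 514229, 832040, 1346269, 2178309, 3524578, 5702887, 9227465, 14930352
F(36) = 14930352


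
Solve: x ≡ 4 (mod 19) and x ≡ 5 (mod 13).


M = 19*13 = 247
M1 = M/19 = 13, M2 = M/13 = 19
M1^(-1) mod 19 = 3, M2^(-1) mod 13 = 11
x = 4*13*3 + 5*19*11 = 1201
1201 mod 247 = 213
Check: 213 mod 19 = 4 ✓, 213 mod 13 = 5 ✓

x ≡ 213 (mod 247)


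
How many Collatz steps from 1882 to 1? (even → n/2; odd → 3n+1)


1882 → 941 → 2824 → 1412 → 706 → 353 → 1060 → 530 → 265 → 796 → 398 → 199 → 598 → 299 → 898 → 449 → 1348 → 674 → 337 → 1012 → 506 → 253 → 760 → 380 → 190 → 95 → 286 → 143 → 430 → 215 → 646 → 323 → 970 → 485 → 1456 → 728 → 364 → 182 → 91 → 274 → 137 → 412 → 206 → 103 → 310 → 155 → 466 → 233 → 700 → 350 → 175 → 526 → 263 → 790 → 395 → 1186 → 593 → 1780 → 890 → 445 → 1336 → 668 → 334 → 167 → 502 → 251 → 754 → 377 → 1132 → 566 → 283 → 850 → 425 → 1276 → 638 → 319 → 958 → 479 → 1438 → 719 → 2158 → 1079 → 3238 → 1619 → 4858 → 2429 → 7288 → 3644 → 1822 → 911 → 2734 → 1367 → 4102 → 2051 → 6154 → 3077 → 9232 → 4616 → 2308 → 1154 → 577 → 1732 → 866 → 433 → 1300 → 650 → 325 → 976 → 488 → 244 → 122 → 61 → 184 → 92 → 46 → 23 → 70 → 35 → 106 → 53 → 160 → 80 → 40 → 20 → 10 → 5 → 16 → 8 → 4 → 2 → 1
Total steps = 130

130 steps


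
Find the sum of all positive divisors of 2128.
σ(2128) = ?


Divisors of 2128: 1, 2, 4, 7, 8, 14, 16, 19, 28, 38, 56, 76, 112, 133, 152, 266, 304, 532, 1064, 2128
Sum = 1 + 2 + 4 + 7 + 8 + 14 + 16 + 19 + 28 + 38 + 56 + 76 + 112 + 133 + 152 + 266 + 304 + 532 + 1064 + 2128 = 4960

σ(2128) = 4960


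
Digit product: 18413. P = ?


1 × 8 × 4 × 1 × 3 = 96


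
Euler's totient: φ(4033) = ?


4033 = 37 × 109
Prime factors: 37, 109
φ(4033) = 4033 × (1-1/37) × (1-1/109)
= 4033 × 36/37 × 108/109 = 3888

φ(4033) = 3888


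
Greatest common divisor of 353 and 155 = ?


353 = 2 * 155 + 43
155 = 3 * 43 + 26
43 = 1 * 26 + 17
26 = 1 * 17 + 9
17 = 1 * 9 + 8
9 = 1 * 8 + 1
8 = 8 * 1 + 0
GCD = 1


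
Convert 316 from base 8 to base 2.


316 (base 8) = 206 (decimal)
206 (decimal) = 11001110 (base 2)


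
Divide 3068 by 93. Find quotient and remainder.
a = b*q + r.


3068 = 93 * 32 + 92
Check: 2976 + 92 = 3068

q = 32, r = 92


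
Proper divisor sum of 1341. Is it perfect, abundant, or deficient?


Proper divisors: 1, 3, 9, 149, 447
Sum = 1 + 3 + 9 + 149 + 447 = 609
609 < 1341 → deficient

s(1341) = 609 (deficient)


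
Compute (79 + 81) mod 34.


79 + 81 = 160
160 mod 34 = 24


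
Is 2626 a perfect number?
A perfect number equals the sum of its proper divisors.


Proper divisors of 2626: 1, 2, 13, 26, 101, 202, 1313
Sum = 1 + 2 + 13 + 26 + 101 + 202 + 1313 = 1658

No, 2626 is not perfect (1658 ≠ 2626)


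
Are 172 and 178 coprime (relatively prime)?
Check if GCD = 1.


Euclidean algorithm:
178 = 1 * 172 + 6
172 = 28 * 6 + 4
6 = 1 * 4 + 2
4 = 2 * 2 + 0
GCD(172, 178) = 2

No, not coprime (GCD = 2)


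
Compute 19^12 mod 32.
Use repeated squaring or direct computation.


19^1 mod 32 = 19
19^2 mod 32 = 9
19^3 mod 32 = 11
19^4 mod 32 = 17
19^5 mod 32 = 3
19^6 mod 32 = 25
19^7 mod 32 = 27
19^8 mod 32 = 1
19^9 mod 32 = 19
19^10 mod 32 = 9
19^11 mod 32 = 11
19^12 mod 32 = 17


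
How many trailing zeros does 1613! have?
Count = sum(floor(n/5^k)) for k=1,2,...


floor(1613/5) = 322
floor(1613/25) = 64
floor(1613/125) = 12
floor(1613/625) = 2
Total = 400

400 trailing zeros


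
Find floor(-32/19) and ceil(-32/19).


-32/19 = -1.6842
floor = -2
ceil = -1

floor = -2, ceil = -1


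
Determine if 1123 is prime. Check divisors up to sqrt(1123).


Check divisors up to sqrt(1123) = 33.5112
No divisors found.
1123 is prime.

Yes, 1123 is prime


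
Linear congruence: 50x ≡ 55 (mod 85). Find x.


GCD(50, 85) = 5 divides 55
Divide: 10x ≡ 11 (mod 17)
x ≡ 13 (mod 17)


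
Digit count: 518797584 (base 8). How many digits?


518797584 in base 8 = 3673034420
Number of digits = 10

10 digits (base 8)


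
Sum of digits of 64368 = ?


6 + 4 + 3 + 6 + 8 = 27


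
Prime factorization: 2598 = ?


2598 / 2 = 1299
1299 / 3 = 433
433 / 433 = 1
2598 = 2 × 3 × 433


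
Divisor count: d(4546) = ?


4546 = 2^1 × 2273^1
d(4546) = (1+1) × (1+1) = 4

4 divisors


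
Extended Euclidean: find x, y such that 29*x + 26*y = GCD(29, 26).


Tabular extended Euclidean (each row: r = 29*s + 26*t):
r=29, s=1, t=0
r=26, s=0, t=1
q=1: r=3, s=1, t=-1   [29*(1) + 26*(-1) = 3]
q=8: r=2, s=-8, t=9   [29*(-8) + 26*(9) = 2]
q=1: r=1, s=9, t=-10   [29*(9) + 26*(-10) = 1]
q=2: r=0, s=-26, t=29   [29*(-26) + 26*(29) = 0]
GCD = 1; from the row with r=1: x=9, y=-10
Check: 29*(9) + 26*(-10) = 261 - 260 = 1

GCD = 1, x = 9, y = -10


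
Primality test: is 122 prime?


122 / 2 = 61 (exact division)
122 is NOT prime.

No, 122 is not prime


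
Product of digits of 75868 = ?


7 × 5 × 8 × 6 × 8 = 13440


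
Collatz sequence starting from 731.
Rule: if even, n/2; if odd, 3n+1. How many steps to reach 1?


731 → 2194 → 1097 → 3292 → 1646 → 823 → 2470 → 1235 → 3706 → 1853 → 5560 → 2780 → 1390 → 695 → 2086 → 1043 → 3130 → 1565 → 4696 → 2348 → 1174 → 587 → 1762 → 881 → 2644 → 1322 → 661 → 1984 → 992 → 496 → 248 → 124 → 62 → 31 → 94 → 47 → 142 → 71 → 214 → 107 → 322 → 161 → 484 → 242 → 121 → 364 → 182 → 91 → 274 → 137 → 412 → 206 → 103 → 310 → 155 → 466 → 233 → 700 → 350 → 175 → 526 → 263 → 790 → 395 → 1186 → 593 → 1780 → 890 → 445 → 1336 → 668 → 334 → 167 → 502 → 251 → 754 → 377 → 1132 → 566 → 283 → 850 → 425 → 1276 → 638 → 319 → 958 → 479 → 1438 → 719 → 2158 → 1079 → 3238 → 1619 → 4858 → 2429 → 7288 → 3644 → 1822 → 911 → 2734 → 1367 → 4102 → 2051 → 6154 → 3077 → 9232 → 4616 → 2308 → 1154 → 577 → 1732 → 866 → 433 → 1300 → 650 → 325 → 976 → 488 → 244 → 122 → 61 → 184 → 92 → 46 → 23 → 70 → 35 → 106 → 53 → 160 → 80 → 40 → 20 → 10 → 5 → 16 → 8 → 4 → 2 → 1
Total steps = 139

139 steps


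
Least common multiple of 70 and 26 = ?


GCD(70, 26) = 2
LCM = 70*26/2 = 1820/2 = 910

LCM = 910


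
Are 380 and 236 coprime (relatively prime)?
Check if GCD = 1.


Euclidean algorithm:
380 = 1 * 236 + 144
236 = 1 * 144 + 92
144 = 1 * 92 + 52
92 = 1 * 52 + 40
52 = 1 * 40 + 12
40 = 3 * 12 + 4
12 = 3 * 4 + 0
GCD(380, 236) = 4

No, not coprime (GCD = 4)


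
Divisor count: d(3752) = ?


3752 = 2^3 × 7^1 × 67^1
d(3752) = (3+1) × (1+1) × (1+1) = 16

16 divisors


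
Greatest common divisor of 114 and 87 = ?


114 = 1 * 87 + 27
87 = 3 * 27 + 6
27 = 4 * 6 + 3
6 = 2 * 3 + 0
GCD = 3


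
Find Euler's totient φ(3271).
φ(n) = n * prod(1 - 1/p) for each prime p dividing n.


3271 = 3271
Prime factors: 3271
φ(3271) = 3271 × (1-1/3271)
= 3271 × 3270/3271 = 3270

φ(3271) = 3270


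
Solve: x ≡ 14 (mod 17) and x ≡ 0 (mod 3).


M = 17*3 = 51
M1 = M/17 = 3, M2 = M/3 = 17
M1^(-1) mod 17 = 6, M2^(-1) mod 3 = 2
x = 14*3*6 + 0*17*2 = 252
252 mod 51 = 48
Check: 48 mod 17 = 14 ✓, 48 mod 3 = 0 ✓

x ≡ 48 (mod 51)


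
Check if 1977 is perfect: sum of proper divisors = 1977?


Proper divisors of 1977: 1, 3, 659
Sum = 1 + 3 + 659 = 663

No, 1977 is not perfect (663 ≠ 1977)


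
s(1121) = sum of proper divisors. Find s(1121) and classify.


Proper divisors: 1, 19, 59
Sum = 1 + 19 + 59 = 79
79 < 1121 → deficient

s(1121) = 79 (deficient)


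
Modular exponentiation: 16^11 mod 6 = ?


16^1 mod 6 = 4
16^2 mod 6 = 4
16^3 mod 6 = 4
16^4 mod 6 = 4
16^5 mod 6 = 4
16^6 mod 6 = 4
16^7 mod 6 = 4
16^8 mod 6 = 4
16^9 mod 6 = 4
16^10 mod 6 = 4
16^11 mod 6 = 4


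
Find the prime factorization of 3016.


3016 / 2 = 1508
1508 / 2 = 754
754 / 2 = 377
377 / 13 = 29
29 / 29 = 1
3016 = 2^3 × 13 × 29


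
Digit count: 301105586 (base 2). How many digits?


301105586 in base 2 = 10001111100101000000110110010
Number of digits = 29

29 digits (base 2)


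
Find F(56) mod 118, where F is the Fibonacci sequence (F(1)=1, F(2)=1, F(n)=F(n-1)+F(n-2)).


F(k) mod 118 for k=1..56:
1, 1, 2, 3, 5, 8, 13, 21, 34, 55, 89, 26, 115, 23, 20, 43, 63, 106, 51, 39, 90, 11, 101, 112, 95, 89, 66, 37, 103, 22, 7, 29, 36, 65, 101, 48, 31, 79, 110, 71, 63, 16, 79, 95, 56, 33, 89, 4, 93, 97, 72, 51, 5, 56, 61, 117
F(56) mod 118 = 117


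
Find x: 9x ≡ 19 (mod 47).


GCD(9, 47) = 1, unique solution
a^(-1) mod 47 = 21
x = 21 * 19 mod 47 = 23

x ≡ 23 (mod 47)


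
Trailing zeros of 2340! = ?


floor(2340/5) = 468
floor(2340/25) = 93
floor(2340/125) = 18
floor(2340/625) = 3
Total = 582

582 trailing zeros


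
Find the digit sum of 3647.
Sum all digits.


3 + 6 + 4 + 7 = 20


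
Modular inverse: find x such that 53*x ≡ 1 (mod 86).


Use the extended Euclidean algorithm on (86, 53); each row r = 86*s + 53*t:
r=86, s=1, t=0
r=53, s=0, t=1
q=1: r=33, s=1, t=-1   [86*(1) + 53*(-1) = 33]
q=1: r=20, s=-1, t=2   [86*(-1) + 53*(2) = 20]
q=1: r=13, s=2, t=-3   [86*(2) + 53*(-3) = 13]
q=1: r=7, s=-3, t=5   [86*(-3) + 53*(5) = 7]
q=1: r=6, s=5, t=-8   [86*(5) + 53*(-8) = 6]
q=1: r=1, s=-8, t=13   [86*(-8) + 53*(13) = 1]
q=6: r=0, s=53, t=-86   [86*(53) + 53*(-86) = 0]
GCD = 1 with t = 13, so 53*(13) ≡ 1 (mod 86)
Inverse = 13 mod 86 = 13
Check: 53 * 13 = 689 ≡ 1 (mod 86)

53^(-1) ≡ 13 (mod 86)


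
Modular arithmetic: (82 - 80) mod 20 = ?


82 - 80 = 2
2 mod 20 = 2


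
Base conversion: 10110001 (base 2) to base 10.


10110001 (base 2) = 177 (decimal)
177 (decimal) = 177 (base 10)


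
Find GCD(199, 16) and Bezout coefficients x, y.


Tabular extended Euclidean (each row: r = 199*s + 16*t):
r=199, s=1, t=0
r=16, s=0, t=1
q=12: r=7, s=1, t=-12   [199*(1) + 16*(-12) = 7]
q=2: r=2, s=-2, t=25   [199*(-2) + 16*(25) = 2]
q=3: r=1, s=7, t=-87   [199*(7) + 16*(-87) = 1]
q=2: r=0, s=-16, t=199   [199*(-16) + 16*(199) = 0]
GCD = 1; from the row with r=1: x=7, y=-87
Check: 199*(7) + 16*(-87) = 1393 - 1392 = 1

GCD = 1, x = 7, y = -87


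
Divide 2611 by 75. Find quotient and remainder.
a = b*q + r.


2611 = 75 * 34 + 61
Check: 2550 + 61 = 2611

q = 34, r = 61


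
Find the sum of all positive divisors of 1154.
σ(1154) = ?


Divisors of 1154: 1, 2, 577, 1154
Sum = 1 + 2 + 577 + 1154 = 1734

σ(1154) = 1734


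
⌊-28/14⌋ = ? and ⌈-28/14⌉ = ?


-28/14 = -2.0000
floor = -2
ceil = -2

floor = -2, ceil = -2


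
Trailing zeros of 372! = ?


floor(372/5) = 74
floor(372/25) = 14
floor(372/125) = 2
Total = 90

90 trailing zeros


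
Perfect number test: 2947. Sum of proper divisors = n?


Proper divisors of 2947: 1, 7, 421
Sum = 1 + 7 + 421 = 429

No, 2947 is not perfect (429 ≠ 2947)


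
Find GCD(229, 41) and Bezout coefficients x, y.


Tabular extended Euclidean (each row: r = 229*s + 41*t):
r=229, s=1, t=0
r=41, s=0, t=1
q=5: r=24, s=1, t=-5   [229*(1) + 41*(-5) = 24]
q=1: r=17, s=-1, t=6   [229*(-1) + 41*(6) = 17]
q=1: r=7, s=2, t=-11   [229*(2) + 41*(-11) = 7]
q=2: r=3, s=-5, t=28   [229*(-5) + 41*(28) = 3]
q=2: r=1, s=12, t=-67   [229*(12) + 41*(-67) = 1]
q=3: r=0, s=-41, t=229   [229*(-41) + 41*(229) = 0]
GCD = 1; from the row with r=1: x=12, y=-67
Check: 229*(12) + 41*(-67) = 2748 - 2747 = 1

GCD = 1, x = 12, y = -67


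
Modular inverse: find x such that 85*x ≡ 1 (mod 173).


Use the extended Euclidean algorithm on (173, 85); each row r = 173*s + 85*t:
r=173, s=1, t=0
r=85, s=0, t=1
q=2: r=3, s=1, t=-2   [173*(1) + 85*(-2) = 3]
q=28: r=1, s=-28, t=57   [173*(-28) + 85*(57) = 1]
q=3: r=0, s=85, t=-173   [173*(85) + 85*(-173) = 0]
GCD = 1 with t = 57, so 85*(57) ≡ 1 (mod 173)
Inverse = 57 mod 173 = 57
Check: 85 * 57 = 4845 ≡ 1 (mod 173)

85^(-1) ≡ 57 (mod 173)


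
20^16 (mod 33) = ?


20^1 mod 33 = 20
20^2 mod 33 = 4
20^3 mod 33 = 14
20^4 mod 33 = 16
20^5 mod 33 = 23
20^6 mod 33 = 31
20^7 mod 33 = 26
20^8 mod 33 = 25
20^9 mod 33 = 5
20^10 mod 33 = 1
20^11 mod 33 = 20
20^12 mod 33 = 4
20^13 mod 33 = 14
20^14 mod 33 = 16
20^15 mod 33 = 23
20^16 mod 33 = 31


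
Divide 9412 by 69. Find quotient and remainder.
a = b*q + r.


9412 = 69 * 136 + 28
Check: 9384 + 28 = 9412

q = 136, r = 28


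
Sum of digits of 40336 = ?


4 + 0 + 3 + 3 + 6 = 16


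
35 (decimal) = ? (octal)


35 (base 10) = 35 (decimal)
35 (decimal) = 43 (base 8)


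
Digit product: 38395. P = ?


3 × 8 × 3 × 9 × 5 = 3240


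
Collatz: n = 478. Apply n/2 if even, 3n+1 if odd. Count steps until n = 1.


478 → 239 → 718 → 359 → 1078 → 539 → 1618 → 809 → 2428 → 1214 → 607 → 1822 → 911 → 2734 → 1367 → 4102 → 2051 → 6154 → 3077 → 9232 → 4616 → 2308 → 1154 → 577 → 1732 → 866 → 433 → 1300 → 650 → 325 → 976 → 488 → 244 → 122 → 61 → 184 → 92 → 46 → 23 → 70 → 35 → 106 → 53 → 160 → 80 → 40 → 20 → 10 → 5 → 16 → 8 → 4 → 2 → 1
Total steps = 53

53 steps


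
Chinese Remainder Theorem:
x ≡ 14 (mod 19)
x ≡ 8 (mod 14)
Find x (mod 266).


M = 19*14 = 266
M1 = M/19 = 14, M2 = M/14 = 19
M1^(-1) mod 19 = 15, M2^(-1) mod 14 = 3
x = 14*14*15 + 8*19*3 = 3396
3396 mod 266 = 204
Check: 204 mod 19 = 14 ✓, 204 mod 14 = 8 ✓

x ≡ 204 (mod 266)


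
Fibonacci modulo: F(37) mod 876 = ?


F(k) mod 876 for k=1..37:
1, 1, 2, 3, 5, 8, 13, 21, 34, 55, 89, 144, 233, 377, 610, 111, 721, 832, 677, 633, 434, 191, 625, 816, 565, 505, 194, 699, 17, 716, 733, 573, 430, 127, 557, 684, 365
F(37) mod 876 = 365


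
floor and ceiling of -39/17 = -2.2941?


-39/17 = -2.2941
floor = -3
ceil = -2

floor = -3, ceil = -2


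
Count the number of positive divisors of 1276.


1276 = 2^2 × 11^1 × 29^1
d(1276) = (2+1) × (1+1) × (1+1) = 12

12 divisors


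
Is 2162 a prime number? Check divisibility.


2162 / 2 = 1081 (exact division)
2162 is NOT prime.

No, 2162 is not prime


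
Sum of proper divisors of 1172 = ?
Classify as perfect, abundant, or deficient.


Proper divisors: 1, 2, 4, 293, 586
Sum = 1 + 2 + 4 + 293 + 586 = 886
886 < 1172 → deficient

s(1172) = 886 (deficient)


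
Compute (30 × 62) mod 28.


30 × 62 = 1860
1860 mod 28 = 12


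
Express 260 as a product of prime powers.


260 / 2 = 130
130 / 2 = 65
65 / 5 = 13
13 / 13 = 1
260 = 2^2 × 5 × 13
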